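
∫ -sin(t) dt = cos(t) + C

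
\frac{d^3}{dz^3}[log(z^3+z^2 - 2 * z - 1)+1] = (6*z^6 + 12*z^5 + 24*z^4 + 34*z^3 + 54*z^2 + 24*z - 22)/(z^9 + 3*z^8 - 3*z^7 - 14*z^6 + 21*z^4 + 7*z^3 - 9*z^2 - 6*z - 1)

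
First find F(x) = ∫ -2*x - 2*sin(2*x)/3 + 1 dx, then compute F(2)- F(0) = -7/3 + cos(4)/3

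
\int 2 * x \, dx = x^2 + C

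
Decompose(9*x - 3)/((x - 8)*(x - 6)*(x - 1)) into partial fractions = 6/(35*(x - 1)) - 51/(10*(x - 6)) + 69/(14*(x - 8))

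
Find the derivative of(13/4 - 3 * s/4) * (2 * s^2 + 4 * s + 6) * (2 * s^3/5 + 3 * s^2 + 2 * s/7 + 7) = -18*s^5/5 - 31*s^4/2 + 1886*s^3/35 + 357*s^2/5 + 1196*s/7 + 911/14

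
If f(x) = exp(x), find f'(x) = exp(x)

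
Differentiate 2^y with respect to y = 2^y*log(2)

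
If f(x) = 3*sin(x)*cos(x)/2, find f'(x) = 3*cos(2*x)/2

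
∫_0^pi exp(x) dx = -1 + exp(pi)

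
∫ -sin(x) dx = cos(x) + C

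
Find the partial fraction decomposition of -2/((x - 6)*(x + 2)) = 1/(4*(x + 2)) - 1/(4*(x - 6))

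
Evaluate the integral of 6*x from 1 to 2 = 9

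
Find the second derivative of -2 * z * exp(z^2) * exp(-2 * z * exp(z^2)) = (-32*z^5*exp(3*z^2) + 48*z^4*exp(2*z^2) - 32*z^3*exp(3*z^2) - 8*z^3*exp(z^2) + 56*z^2*exp(2*z^2) - 8*z*exp(3*z^2) - 12*z*exp(z^2) + 8*exp(2*z^2))*exp(-2*z*exp(z^2))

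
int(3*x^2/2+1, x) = x^3/2 + x + C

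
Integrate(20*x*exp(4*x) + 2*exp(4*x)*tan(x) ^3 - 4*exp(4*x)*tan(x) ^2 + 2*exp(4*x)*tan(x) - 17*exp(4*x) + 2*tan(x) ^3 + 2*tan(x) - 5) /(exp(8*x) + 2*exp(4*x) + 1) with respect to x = (-5*x + tan(x)^2 + 3)/(exp(4*x) + 1) + C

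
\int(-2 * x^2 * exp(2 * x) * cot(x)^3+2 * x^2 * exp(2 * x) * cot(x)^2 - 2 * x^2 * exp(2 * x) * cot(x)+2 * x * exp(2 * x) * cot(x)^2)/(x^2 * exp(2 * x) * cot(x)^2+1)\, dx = log(x^2*exp(2*x)*cot(x)^2 + 1) + C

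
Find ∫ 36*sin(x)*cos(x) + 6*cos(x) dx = 6*(3*sin(x) + 1)*sin(x) + C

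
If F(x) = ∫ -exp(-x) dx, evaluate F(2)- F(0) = -1 + exp(-2)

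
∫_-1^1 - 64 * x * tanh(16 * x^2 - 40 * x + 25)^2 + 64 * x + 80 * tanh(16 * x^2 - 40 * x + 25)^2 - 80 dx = -2*tanh(81) + 2*tanh(1)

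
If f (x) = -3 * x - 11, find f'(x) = -3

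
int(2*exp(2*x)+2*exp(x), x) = (exp(x) + 1)^2 + C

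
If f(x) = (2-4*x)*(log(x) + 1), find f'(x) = (-4*x*log(x) - 8*x + 2)/x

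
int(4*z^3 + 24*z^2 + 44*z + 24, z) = z^4 + 8*z^3 + 22*z^2 + 24*z + C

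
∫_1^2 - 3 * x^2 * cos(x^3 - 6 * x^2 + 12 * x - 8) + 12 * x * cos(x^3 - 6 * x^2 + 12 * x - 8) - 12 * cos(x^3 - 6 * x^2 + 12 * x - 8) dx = -sin(1)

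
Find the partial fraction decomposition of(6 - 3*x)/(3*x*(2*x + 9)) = -13/(9*(2*x + 9)) + 2/(9*x)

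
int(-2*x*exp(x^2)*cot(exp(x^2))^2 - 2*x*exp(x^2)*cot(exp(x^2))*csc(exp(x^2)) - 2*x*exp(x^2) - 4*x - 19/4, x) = -2*x^2 - 19*x/4 + cot(exp(x^2)) + csc(exp(x^2)) + C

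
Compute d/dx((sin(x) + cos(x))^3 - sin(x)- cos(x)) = sqrt(2)*(3*sin(3*x + pi/4) + cos(x + pi/4))/2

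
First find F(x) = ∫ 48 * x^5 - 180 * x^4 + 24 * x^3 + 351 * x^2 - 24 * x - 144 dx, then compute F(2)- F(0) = 56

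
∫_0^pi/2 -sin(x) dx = -1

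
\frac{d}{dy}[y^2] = 2*y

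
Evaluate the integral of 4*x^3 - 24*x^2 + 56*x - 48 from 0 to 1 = -27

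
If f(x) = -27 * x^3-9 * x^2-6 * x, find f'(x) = -81*x^2 - 18*x - 6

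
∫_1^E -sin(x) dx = cos(E) - cos(1)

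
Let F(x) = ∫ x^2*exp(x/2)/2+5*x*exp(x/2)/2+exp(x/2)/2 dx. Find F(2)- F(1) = -exp(1/2) + 5*E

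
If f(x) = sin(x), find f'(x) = cos(x)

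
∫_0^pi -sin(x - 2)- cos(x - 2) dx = -2*sin(2) - 2*cos(2)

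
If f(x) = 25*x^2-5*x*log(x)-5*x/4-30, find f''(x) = (50*x - 5)/x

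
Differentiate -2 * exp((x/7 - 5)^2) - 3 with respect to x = -4*x*exp(x^2/49 - 10*x/7 + 25)/49 + 20*exp(x^2/49 - 10*x/7 + 25)/7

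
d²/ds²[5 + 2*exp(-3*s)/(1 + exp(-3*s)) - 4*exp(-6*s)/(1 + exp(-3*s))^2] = (18*exp(9*s) - 144*exp(6*s) + 54*exp(3*s))/(exp(12*s) + 4*exp(9*s) + 6*exp(6*s) + 4*exp(3*s) + 1)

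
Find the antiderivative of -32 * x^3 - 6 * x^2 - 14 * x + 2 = -8*x^4 - 2*x^3 - 7*x^2 + 2*x + C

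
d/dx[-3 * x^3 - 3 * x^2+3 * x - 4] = -9*x^2 - 6*x + 3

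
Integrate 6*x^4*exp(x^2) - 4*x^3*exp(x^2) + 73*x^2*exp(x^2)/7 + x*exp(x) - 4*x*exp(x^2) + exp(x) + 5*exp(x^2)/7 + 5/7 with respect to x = x*((21*x^2 - 14*x + 5)*exp(x^2) + 7*exp(x) + 5)/7 + C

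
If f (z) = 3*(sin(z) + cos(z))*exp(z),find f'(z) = 6*exp(z)*cos(z)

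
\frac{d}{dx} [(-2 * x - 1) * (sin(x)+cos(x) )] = 2*x*sin(x) - 2*x*cos(x) - sin(x) - 3*cos(x)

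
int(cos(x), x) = sin(x) + C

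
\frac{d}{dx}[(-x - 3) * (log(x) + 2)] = (-x*log(x) - 3*x - 3)/x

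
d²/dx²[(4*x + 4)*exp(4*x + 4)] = 64*x*exp(4*x + 4) + 96*exp(4*x + 4)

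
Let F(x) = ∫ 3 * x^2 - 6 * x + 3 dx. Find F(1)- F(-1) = 8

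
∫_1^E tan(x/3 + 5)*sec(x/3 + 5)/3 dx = -sec(16/3) + sec(E/3 + 5)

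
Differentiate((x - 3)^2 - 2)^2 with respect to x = 4*x^3 - 36*x^2 + 100*x - 84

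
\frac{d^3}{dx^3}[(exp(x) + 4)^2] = 8*exp(2*x) + 8*exp(x)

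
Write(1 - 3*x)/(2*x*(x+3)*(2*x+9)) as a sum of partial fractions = 29/(27*(2*x + 9)) - 5/(9*(x + 3)) + 1/(54*x)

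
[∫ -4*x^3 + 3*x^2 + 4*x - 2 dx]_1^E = (1 - E)*(-2*E + exp(3))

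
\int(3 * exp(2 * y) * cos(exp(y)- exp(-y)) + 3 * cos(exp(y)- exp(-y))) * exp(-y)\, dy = 3*sin(2*sinh(y)) + C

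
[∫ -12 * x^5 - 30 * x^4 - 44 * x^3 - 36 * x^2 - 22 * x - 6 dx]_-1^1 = -48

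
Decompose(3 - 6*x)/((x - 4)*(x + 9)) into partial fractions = -57/(13*(x + 9)) - 21/(13*(x - 4))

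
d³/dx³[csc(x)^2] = 8*(1 - 3/sin(x)^2)*cos(x)/sin(x)^3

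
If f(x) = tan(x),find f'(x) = cos(x)^(-2)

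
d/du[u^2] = 2*u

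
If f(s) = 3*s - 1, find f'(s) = 3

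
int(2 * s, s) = s^2 + C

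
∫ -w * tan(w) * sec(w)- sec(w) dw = -w*sec(w) + C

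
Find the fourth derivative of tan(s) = 24*tan(s)^5 + 40*tan(s)^3 + 16*tan(s)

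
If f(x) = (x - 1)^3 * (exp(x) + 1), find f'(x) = x^3*exp(x) + 3*x^2 - 3*x*exp(x) - 6*x + 2*exp(x) + 3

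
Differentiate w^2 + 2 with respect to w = 2*w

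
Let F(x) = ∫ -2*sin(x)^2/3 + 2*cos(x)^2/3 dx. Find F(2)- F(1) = -sin(2)/3 + sin(4)/3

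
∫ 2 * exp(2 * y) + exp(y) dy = (exp(y) - 1)*(exp(y) + 2) + C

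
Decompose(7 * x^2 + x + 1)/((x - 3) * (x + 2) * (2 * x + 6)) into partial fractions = 61/(12*(x + 3)) - 27/(10*(x + 2)) + 67/(60*(x - 3))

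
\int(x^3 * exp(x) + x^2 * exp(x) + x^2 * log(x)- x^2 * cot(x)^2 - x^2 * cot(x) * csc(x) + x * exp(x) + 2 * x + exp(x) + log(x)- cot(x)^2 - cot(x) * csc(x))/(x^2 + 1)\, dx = x*exp(x) + x*log(x) + log(x^2 + 1) + cot(x) + csc(x) + C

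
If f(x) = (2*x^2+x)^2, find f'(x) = 16*x^3 + 12*x^2 + 2*x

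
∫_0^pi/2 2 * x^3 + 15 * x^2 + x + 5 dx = (pi/4 + 5)*(pi/2 + pi^3/8)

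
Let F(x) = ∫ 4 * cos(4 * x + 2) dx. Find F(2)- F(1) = sin(10) - sin(6)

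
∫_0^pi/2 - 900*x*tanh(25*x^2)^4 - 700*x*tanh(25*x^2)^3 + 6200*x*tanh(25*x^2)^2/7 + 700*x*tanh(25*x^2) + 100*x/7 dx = (2/7 + 6*tanh(25*pi^2/4)^2 + 7*tanh(25*pi^2/4))*tanh(25*pi^2/4)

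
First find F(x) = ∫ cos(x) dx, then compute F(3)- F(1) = -sin(1) + sin(3)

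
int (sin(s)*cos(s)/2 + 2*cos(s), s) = (sin(s) + 4)^2/4 + C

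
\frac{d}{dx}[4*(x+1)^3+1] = 12*x^2 + 24*x + 12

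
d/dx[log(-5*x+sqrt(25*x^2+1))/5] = (5*x - sqrt(25*x^2 + 1))/(25*x^2 - 5*x*sqrt(25*x^2 + 1) + 1)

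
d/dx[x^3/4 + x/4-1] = 3*x^2/4 + 1/4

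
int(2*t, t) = t^2 + C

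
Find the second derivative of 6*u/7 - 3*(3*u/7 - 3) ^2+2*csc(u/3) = -54/49 - 2/(9*sin(u/3)) + 4/(9*sin(u/3)^3)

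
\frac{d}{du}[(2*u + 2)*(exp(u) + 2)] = 2*u*exp(u) + 4*exp(u) + 4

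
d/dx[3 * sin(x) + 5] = 3*cos(x)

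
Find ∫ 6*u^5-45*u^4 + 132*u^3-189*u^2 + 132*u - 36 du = u^6 - 9*u^5 + 33*u^4 - 63*u^3 + 66*u^2 - 36*u + C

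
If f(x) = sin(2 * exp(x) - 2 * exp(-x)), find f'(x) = 2*(exp(2*x) + 1)*exp(-x)*cos(2*(exp(x) - exp(-x)))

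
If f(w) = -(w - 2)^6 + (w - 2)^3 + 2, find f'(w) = -6*w^5 + 60*w^4 - 240*w^3 + 483*w^2 - 492*w + 204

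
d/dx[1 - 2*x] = -2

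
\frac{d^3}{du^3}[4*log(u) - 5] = 8/u^3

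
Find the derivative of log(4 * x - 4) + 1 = 1/(x - 1)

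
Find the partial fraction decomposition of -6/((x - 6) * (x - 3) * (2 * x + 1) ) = -24/(91*(2*x + 1)) + 2/(7*(x - 3)) - 2/(13*(x - 6))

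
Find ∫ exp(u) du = exp(u) + C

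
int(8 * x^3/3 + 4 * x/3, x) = 2*x^4/3 + 2*x^2/3 + C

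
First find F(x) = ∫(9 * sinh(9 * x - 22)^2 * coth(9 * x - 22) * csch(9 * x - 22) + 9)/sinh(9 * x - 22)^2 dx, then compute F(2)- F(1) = -coth(13) - csch(13) + csch(4) + coth(4)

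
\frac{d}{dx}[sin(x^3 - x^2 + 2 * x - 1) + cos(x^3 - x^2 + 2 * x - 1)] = -3*x^2*sin(x^3 - x^2 + 2*x - 1) + 3*x^2*cos(x^3 - x^2 + 2*x - 1) + 2*x*sin(x^3 - x^2 + 2*x - 1) - 2*x*cos(x^3 - x^2 + 2*x - 1) - 2*sin(x^3 - x^2 + 2*x - 1) + 2*cos(x^3 - x^2 + 2*x - 1)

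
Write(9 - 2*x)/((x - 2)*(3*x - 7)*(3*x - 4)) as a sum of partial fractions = 19/(6*(3*x - 4)) + 13/(3*(3*x - 7)) - 5/(2*(x - 2))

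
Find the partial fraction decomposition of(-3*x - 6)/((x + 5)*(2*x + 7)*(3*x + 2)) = -36/(221*(3*x + 2)) - 6/(17*(2*x + 7)) + 3/(13*(x + 5))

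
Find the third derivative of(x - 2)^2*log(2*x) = (2*x^2 + 4*x + 8)/x^3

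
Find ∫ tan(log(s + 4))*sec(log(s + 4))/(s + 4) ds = sec(log(s + 4)) + C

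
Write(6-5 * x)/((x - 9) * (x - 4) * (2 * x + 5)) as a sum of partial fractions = 74/(299*(2*x + 5)) + 14/(65*(x - 4)) - 39/(115*(x - 9))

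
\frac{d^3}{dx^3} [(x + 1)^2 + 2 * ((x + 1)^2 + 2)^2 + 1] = 48*x + 48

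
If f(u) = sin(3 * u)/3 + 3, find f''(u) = -3*sin(3*u)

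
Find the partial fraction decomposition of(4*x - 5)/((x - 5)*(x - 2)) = -1/(x - 2) + 5/(x - 5)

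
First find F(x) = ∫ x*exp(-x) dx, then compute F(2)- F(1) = -3*exp(-2) + 2*exp(-1)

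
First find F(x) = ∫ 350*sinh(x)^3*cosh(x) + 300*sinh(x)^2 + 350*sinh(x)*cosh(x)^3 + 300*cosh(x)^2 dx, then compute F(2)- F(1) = -7*(4 + 5*sinh(2)/2)^2 - 10*sinh(2) + 10*sinh(4) + 7*(4 + 5*sinh(4)/2)^2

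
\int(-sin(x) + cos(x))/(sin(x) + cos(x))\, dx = log(2*sin(x) + 2*cos(x)) + C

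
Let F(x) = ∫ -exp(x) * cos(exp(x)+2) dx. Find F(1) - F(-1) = sin(exp(-1) + 2) - sin(2 + E)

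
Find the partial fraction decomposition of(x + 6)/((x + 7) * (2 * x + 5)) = 7/(9*(2*x + 5)) + 1/(9*(x + 7))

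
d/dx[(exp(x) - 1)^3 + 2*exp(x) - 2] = 3*exp(3*x) - 6*exp(2*x) + 5*exp(x)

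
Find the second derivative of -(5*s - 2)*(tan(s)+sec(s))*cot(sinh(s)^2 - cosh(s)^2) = -(tan(sinh(s)^2)*tan(cosh(s)^2) + 1)*(10*s*sin(s)/cos(s)^2 - 5*s + 10*s/cos(s)^2 + 10*sin(s)/cos(s) - 4*sin(s)/cos(s)^2 + 2 + 10/cos(s) - 4/cos(s)^2)/((tan(sinh(s)^2) - tan(cosh(s)^2))*cos(s))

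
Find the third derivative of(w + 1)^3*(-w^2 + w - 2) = -60*w^2 - 48*w - 12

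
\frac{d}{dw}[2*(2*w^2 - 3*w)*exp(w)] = 4*w^2*exp(w) + 2*w*exp(w) - 6*exp(w)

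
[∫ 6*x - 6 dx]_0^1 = -3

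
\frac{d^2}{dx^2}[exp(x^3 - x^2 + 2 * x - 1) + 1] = 9*x^4*exp(x^3 - x^2 + 2*x - 1) - 12*x^3*exp(x^3 - x^2 + 2*x - 1) + 16*x^2*exp(x^3 - x^2 + 2*x - 1) - 2*x*exp(x^3 - x^2 + 2*x - 1) + 2*exp(x^3 - x^2 + 2*x - 1)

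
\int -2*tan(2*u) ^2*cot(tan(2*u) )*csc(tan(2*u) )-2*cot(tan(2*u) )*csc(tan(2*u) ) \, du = csc(tan(2*u)) + C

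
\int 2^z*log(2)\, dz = 2^z + C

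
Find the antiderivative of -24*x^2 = -8*x^3 + C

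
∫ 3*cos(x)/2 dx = 3*sin(x)/2 + C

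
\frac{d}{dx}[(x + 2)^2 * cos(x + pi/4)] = -x^2*sin(x + pi/4) - 2*sqrt(2)*x*sin(x) - 2*x*sin(x + pi/4) - 4*sqrt(2)*sin(x)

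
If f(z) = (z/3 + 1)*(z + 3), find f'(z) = 2*z/3 + 2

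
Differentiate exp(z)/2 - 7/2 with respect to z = exp(z)/2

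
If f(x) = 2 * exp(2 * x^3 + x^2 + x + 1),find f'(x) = 12*x^2*exp(2*x^3 + x^2 + x + 1) + 4*x*exp(2*x^3 + x^2 + x + 1) + 2*exp(2*x^3 + x^2 + x + 1)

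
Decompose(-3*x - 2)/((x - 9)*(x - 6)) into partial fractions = 20/(3*(x - 6)) - 29/(3*(x - 9))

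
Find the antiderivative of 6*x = 3*x^2 + C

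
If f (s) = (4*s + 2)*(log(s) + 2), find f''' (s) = (4 - 4*s)/s^3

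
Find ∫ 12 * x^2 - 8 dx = 4*x^3 - 8*x + C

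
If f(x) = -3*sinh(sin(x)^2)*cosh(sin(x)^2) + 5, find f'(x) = -3*sin(2*x)*cosh(cos(2*x) - 1)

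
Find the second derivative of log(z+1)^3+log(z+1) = (-3*log(z + 1)^2 + 6*log(z + 1) - 1)/(z^2 + 2*z + 1)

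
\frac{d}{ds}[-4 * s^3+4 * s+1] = 4 - 12*s^2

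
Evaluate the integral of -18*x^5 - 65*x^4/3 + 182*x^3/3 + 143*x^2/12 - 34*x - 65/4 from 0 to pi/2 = (-2*pi + pi^2/12 + 3*pi^3/32 + 4)*(-pi^3/2 - pi^2 + pi/3 + 5) - 20 + 13*pi/24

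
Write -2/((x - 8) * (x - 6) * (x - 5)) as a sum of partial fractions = -2/(3*(x - 5)) + 1/(x - 6) - 1/(3*(x - 8))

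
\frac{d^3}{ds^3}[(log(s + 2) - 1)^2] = (4*log(s + 2) - 10)/(s^3 + 6*s^2 + 12*s + 8)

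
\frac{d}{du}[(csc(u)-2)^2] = 2*(2 - 1/sin(u))*cos(u)/sin(u)^2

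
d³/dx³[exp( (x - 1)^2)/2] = 4*x^3*exp(x^2 - 2*x + 1) - 12*x^2*exp(x^2 - 2*x + 1) + 18*x*exp(x^2 - 2*x + 1) - 10*exp(x^2 - 2*x + 1)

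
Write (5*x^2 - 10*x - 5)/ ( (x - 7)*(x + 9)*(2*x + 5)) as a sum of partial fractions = -205/(247*(2*x + 5)) + 245/(104*(x + 9)) + 85/(152*(x - 7))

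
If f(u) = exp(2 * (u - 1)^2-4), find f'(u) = 4*u*exp(2*u^2 - 4*u - 2) - 4*exp(2*u^2 - 4*u - 2)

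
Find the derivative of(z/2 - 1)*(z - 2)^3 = 2*z^3 - 12*z^2 + 24*z - 16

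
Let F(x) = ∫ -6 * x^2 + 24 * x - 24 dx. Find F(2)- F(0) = -16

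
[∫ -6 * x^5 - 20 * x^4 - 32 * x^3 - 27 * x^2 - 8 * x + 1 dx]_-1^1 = -24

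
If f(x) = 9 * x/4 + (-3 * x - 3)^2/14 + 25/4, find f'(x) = 9*x/7 + 99/28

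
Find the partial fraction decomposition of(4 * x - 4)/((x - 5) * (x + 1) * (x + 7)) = -4/(9*(x + 7)) + 2/(9*(x + 1)) + 2/(9*(x - 5))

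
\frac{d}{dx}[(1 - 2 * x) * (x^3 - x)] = -8*x^3 + 3*x^2 + 4*x - 1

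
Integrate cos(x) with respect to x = sin(x) + C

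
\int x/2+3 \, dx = x^2/4 + 3*x + C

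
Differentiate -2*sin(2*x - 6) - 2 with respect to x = -4*cos(2*x - 6)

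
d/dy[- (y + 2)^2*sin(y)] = -y^2*cos(y) - 2*y*sin(y) - 4*y*cos(y) - 4*sin(y) - 4*cos(y)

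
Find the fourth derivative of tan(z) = 24*tan(z)^5 + 40*tan(z)^3 + 16*tan(z)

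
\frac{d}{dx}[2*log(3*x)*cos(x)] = 2*(-x*log(x)*sin(x) - x*log(3)*sin(x) + cos(x))/x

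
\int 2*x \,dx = x^2 + C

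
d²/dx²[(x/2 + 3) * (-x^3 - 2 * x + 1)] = -6*x^2 - 18*x - 2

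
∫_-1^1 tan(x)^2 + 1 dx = 2*tan(1)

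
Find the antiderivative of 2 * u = u^2 + C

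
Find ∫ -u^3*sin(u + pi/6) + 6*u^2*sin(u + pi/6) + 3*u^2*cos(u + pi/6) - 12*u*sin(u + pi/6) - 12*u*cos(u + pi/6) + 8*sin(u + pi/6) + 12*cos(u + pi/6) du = (u - 2)^3*cos(u + pi/6) + C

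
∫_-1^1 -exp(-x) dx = -E + exp(-1)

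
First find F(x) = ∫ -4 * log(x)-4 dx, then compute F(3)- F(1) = -12*log(3)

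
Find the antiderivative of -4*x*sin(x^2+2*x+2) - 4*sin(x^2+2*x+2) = 2*cos((x + 1)^2 + 1) + C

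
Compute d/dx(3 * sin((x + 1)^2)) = 6*(x + 1)*cos(x^2 + 2*x + 1)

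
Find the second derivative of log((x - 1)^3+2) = (-3*x^4 + 12*x^3 - 18*x^2 + 24*x - 15)/(x^6 - 6*x^5 + 15*x^4 - 16*x^3 + 3*x^2 + 6*x + 1)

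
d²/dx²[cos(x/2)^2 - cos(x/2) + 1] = cos(x/2)/4 - cos(x)/2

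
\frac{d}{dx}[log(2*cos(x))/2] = -tan(x)/2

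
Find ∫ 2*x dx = x^2 + C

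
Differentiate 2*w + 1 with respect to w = 2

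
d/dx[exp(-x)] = -exp(-x)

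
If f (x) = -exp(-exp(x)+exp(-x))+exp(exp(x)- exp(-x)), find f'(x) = (exp(2*x) + exp(2*exp(x) - 2*exp(-x)) + exp(2*x + 2*exp(x) - 2*exp(-x)) + 1)*exp(-x - exp(x) + exp(-x))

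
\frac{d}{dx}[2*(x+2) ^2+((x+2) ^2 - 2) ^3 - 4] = 6*x^5 + 60*x^4 + 216*x^3 + 336*x^2 + 220*x + 56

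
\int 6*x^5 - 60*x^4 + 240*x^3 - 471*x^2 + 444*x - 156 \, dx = x^6 - 12*x^5 + 60*x^4 - 157*x^3 + 222*x^2 - 156*x + C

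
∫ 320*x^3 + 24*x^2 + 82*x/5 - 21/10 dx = 80*x^4 + 8*x^3 + 41*x^2/5 - 21*x/10 + C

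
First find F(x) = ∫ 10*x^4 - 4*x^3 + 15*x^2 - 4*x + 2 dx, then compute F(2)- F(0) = 84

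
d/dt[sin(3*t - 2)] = 3*cos(3*t - 2)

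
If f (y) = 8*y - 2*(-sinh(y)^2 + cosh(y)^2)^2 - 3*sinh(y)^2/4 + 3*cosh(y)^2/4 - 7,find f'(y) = 8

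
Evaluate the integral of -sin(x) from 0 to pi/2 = -1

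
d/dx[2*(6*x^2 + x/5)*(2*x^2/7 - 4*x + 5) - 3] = 96*x^3/7 - 5028*x^2/35 + 584*x/5 + 2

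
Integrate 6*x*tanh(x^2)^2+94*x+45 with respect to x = 50*x^2 + 45*x - 3*tanh(x^2) + C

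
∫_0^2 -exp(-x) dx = -1 + exp(-2)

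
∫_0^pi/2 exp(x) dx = -1 + exp(pi/2)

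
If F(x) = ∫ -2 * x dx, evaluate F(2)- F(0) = -4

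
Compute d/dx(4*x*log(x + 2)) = (4*x*log(x + 2) + 4*x + 8*log(x + 2))/(x + 2)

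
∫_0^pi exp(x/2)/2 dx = -1 + exp(pi/2)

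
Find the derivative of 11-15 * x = -15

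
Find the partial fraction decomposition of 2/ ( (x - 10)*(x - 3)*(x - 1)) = 1/(9*(x - 1)) - 1/(7*(x - 3)) + 2/(63*(x - 10))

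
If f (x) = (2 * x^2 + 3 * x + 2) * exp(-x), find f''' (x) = (-2*x^2 + 9*x - 5)*exp(-x)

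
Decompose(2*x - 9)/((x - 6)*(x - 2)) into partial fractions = 5/(4*(x - 2)) + 3/(4*(x - 6))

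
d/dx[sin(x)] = cos(x)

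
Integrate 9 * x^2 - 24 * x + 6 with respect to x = 3*x^3 - 12*x^2 + 6*x + C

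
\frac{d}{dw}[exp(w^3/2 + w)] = 3*w^2*exp(w^3/2 + w)/2 + exp(w^3/2 + w)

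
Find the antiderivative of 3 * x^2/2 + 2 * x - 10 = x^3/2 + x^2 - 10*x + C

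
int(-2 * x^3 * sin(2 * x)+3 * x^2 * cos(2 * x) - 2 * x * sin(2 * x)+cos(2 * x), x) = x*(x^2 + 1)*cos(2*x) + C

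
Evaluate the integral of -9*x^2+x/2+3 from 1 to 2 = -69/4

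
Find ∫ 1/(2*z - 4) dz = log(z/2 - 1)/2 + C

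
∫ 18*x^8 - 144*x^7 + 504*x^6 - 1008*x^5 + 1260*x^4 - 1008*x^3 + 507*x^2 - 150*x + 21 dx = 2*x^9 - 18*x^8 + 72*x^7 - 168*x^6 + 252*x^5 - 252*x^4 + 169*x^3 - 75*x^2 + 21*x + C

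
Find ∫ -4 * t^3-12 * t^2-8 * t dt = -t^4 - 4*t^3 - 4*t^2 + C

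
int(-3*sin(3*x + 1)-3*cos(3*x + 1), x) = sqrt(2)*cos(3*x + pi/4 + 1) + C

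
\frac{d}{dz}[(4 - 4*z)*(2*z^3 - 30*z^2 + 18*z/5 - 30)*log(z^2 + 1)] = (-160*z^5*log(z^2 + 1) - 80*z^5 + 1920*z^4*log(z^2 + 1) + 1280*z^4 - 1504*z^3*log(z^2 + 1) - 1344*z^3 + 2592*z^2*log(z^2 + 1) + 1344*z^2 - 1344*z*log(z^2 + 1) - 1200*z + 672*log(z^2 + 1))/(5*z^2 + 5)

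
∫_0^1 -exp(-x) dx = -1 + exp(-1)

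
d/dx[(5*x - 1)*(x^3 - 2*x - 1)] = 20*x^3 - 3*x^2 - 20*x - 3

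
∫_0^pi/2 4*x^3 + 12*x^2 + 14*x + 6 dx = -2 + (1 + pi/2)^2 + (1 + pi/2)^4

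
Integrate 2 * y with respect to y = y^2 + C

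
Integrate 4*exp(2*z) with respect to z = 2*exp(2*z) + C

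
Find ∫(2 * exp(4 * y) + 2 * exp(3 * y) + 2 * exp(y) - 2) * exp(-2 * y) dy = (exp(2*y) + exp(y) - 1)^2*exp(-2*y) + C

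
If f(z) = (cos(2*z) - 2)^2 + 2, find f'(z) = 8*sin(2*z) - 2*sin(4*z)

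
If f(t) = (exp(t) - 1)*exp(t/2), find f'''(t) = 27*exp(3*t/2)/8 - exp(t/2)/8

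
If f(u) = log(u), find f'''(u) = 2/u^3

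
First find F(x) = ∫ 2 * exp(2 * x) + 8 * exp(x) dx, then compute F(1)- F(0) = -25 + (E + 4)^2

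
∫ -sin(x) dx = cos(x) + C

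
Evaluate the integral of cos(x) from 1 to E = -sin(1) + sin(E)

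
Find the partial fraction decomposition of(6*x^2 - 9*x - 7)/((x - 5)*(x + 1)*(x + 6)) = 263/(55*(x + 6)) - 4/(15*(x + 1)) + 49/(33*(x - 5))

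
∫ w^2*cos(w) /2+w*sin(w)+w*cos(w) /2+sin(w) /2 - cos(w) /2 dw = (w^2 + w - 1)*sin(w)/2 + C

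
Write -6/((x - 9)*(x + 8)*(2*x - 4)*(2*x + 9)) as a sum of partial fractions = -8/(819*(2*x + 9)) + 3/(1190*(x + 8)) + 3/(910*(x - 2)) - 1/(1071*(x - 9))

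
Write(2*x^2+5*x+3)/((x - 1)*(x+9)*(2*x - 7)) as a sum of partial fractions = 36/(25*(2*x - 7)) + 12/(25*(x + 9)) - 1/(5*(x - 1))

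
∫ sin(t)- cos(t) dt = -sin(t) - cos(t) + C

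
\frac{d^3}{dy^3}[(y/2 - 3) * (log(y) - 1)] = (-y - 12)/(2*y^3)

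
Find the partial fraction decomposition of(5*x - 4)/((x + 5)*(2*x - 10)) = 29/(20*(x + 5)) + 21/(20*(x - 5))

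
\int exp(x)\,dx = exp(x) + C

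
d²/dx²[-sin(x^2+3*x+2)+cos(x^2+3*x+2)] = 4*x^2*sin(x^2 + 3*x + 2) - 4*x^2*cos(x^2 + 3*x + 2) + 12*x*sin(x^2 + 3*x + 2) - 12*x*cos(x^2 + 3*x + 2) + 7*sin(x^2 + 3*x + 2) - 11*cos(x^2 + 3*x + 2)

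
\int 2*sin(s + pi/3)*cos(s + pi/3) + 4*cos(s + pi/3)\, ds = (sin(s + pi/3) + 2)^2 + C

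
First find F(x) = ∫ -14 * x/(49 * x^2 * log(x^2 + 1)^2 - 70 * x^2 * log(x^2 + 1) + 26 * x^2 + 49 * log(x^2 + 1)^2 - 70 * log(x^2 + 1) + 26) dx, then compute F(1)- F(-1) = 0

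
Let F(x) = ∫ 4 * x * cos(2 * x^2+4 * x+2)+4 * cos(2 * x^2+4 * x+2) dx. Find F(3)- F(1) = -sin(8) + sin(32)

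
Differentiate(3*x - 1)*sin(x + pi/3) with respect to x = 3*x*cos(x + pi/3) + 3*sin(x + pi/3) - cos(x + pi/3)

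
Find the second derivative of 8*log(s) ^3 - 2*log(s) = (-24*log(s)^2 + 48*log(s) + 2)/s^2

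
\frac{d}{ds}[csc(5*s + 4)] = -5*cot(5*s + 4)*csc(5*s + 4)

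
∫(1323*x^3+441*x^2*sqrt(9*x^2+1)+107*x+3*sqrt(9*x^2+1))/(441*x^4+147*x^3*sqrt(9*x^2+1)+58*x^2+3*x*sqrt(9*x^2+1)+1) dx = log(3*x + sqrt(9*x^2 + 1)) + log(49*x^2 + 1) + C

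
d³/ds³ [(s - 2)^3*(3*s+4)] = 72*s - 84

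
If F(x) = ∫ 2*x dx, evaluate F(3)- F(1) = 8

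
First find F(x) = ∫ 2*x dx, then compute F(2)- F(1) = 3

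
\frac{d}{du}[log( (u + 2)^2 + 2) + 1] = (2*u + 4)/(u^2 + 4*u + 6)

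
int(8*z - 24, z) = 4*z^2 - 24*z + C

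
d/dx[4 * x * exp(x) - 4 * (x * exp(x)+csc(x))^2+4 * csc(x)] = -8*x^2*exp(2*x) - 8*x*exp(2*x) + 8*x*exp(x)*cot(x)*csc(x) - 8*x*exp(x)*csc(x) + 4*x*exp(x) - 8*exp(x)*csc(x) + 4*exp(x) + 8*cot(x)*csc(x)^2 - 4*cot(x)*csc(x)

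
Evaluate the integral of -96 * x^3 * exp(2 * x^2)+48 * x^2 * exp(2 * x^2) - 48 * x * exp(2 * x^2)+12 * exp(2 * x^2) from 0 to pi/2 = -4*(-3*pi/2 + 3*pi^2/2)*exp(pi^2/2)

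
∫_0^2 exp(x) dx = -1 + exp(2)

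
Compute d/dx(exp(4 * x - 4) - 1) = 4*exp(4*x - 4)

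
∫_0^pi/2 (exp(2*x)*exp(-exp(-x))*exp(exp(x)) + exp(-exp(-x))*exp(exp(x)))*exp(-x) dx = -1 + exp(-exp(-pi/2) + exp(pi/2))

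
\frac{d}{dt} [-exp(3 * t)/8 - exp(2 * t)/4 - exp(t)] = -3*exp(3*t)/8 - exp(2*t)/2 - exp(t)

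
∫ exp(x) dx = exp(x) + C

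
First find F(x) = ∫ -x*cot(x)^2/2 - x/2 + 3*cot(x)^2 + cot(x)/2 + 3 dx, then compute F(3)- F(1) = 5*cot(1)/2 - 3*cot(3)/2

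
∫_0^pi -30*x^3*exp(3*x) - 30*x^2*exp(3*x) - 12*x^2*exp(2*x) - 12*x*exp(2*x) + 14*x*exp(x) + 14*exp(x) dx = -10*pi^3*exp(3*pi) - 6*pi^2*exp(2*pi) + 14*pi*exp(pi)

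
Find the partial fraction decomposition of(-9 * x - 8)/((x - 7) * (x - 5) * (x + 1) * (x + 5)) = -37/(480*(x + 5)) + 1/(192*(x + 1)) + 53/(120*(x - 5)) - 71/(192*(x - 7))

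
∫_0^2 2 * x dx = 4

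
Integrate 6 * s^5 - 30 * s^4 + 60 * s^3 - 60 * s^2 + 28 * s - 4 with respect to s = s^6 - 6*s^5 + 15*s^4 - 20*s^3 + 14*s^2 - 4*s + C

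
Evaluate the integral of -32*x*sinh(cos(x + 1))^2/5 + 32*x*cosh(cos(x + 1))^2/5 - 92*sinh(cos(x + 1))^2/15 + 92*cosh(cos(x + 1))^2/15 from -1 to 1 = 184/15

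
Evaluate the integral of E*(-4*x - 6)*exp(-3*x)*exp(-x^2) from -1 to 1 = -2*exp(3) + 2*exp(-3)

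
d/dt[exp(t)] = exp(t)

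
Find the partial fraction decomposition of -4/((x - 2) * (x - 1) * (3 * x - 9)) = -2/(3*(x - 1)) + 4/(3*(x - 2)) - 2/(3*(x - 3))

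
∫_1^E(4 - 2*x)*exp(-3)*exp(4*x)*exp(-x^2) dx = -1 + exp(1 - (-2 + E)^2)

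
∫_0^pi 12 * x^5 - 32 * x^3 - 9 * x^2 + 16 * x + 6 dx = -3*pi^3 + 6*pi + 2*(-2*pi + pi^3)^2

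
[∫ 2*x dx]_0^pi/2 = pi^2/4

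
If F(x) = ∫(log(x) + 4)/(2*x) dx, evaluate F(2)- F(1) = -4 + (log(2)/2 + 2)^2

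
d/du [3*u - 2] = 3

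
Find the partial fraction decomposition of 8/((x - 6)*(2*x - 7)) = -16/(5*(2*x - 7)) + 8/(5*(x - 6))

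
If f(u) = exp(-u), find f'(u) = -exp(-u)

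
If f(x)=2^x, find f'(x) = 2^x*log(2)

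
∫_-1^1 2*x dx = 0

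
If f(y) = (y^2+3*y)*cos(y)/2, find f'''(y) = y^2*sin(y)/2 + 3*y*sin(y)/2 - 3*y*cos(y) - 3*sin(y) - 9*cos(y)/2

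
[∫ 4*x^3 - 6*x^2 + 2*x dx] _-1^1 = -4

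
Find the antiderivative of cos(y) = sin(y) + C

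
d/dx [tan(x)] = cos(x)^(-2)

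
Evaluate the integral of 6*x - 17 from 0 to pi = (2 - 3*pi)*(5 - pi) - 10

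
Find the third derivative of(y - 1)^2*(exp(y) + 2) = y^2*exp(y) + 4*y*exp(y) + exp(y)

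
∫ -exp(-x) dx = exp(-x) + C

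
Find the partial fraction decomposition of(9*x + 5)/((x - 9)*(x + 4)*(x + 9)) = -38/(45*(x + 9)) + 31/(65*(x + 4)) + 43/(117*(x - 9))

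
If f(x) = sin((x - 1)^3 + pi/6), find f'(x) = 3*x^2*cos(x^3 - 3*x^2 + 3*x - 1 + pi/6) - 6*x*cos(x^3 - 3*x^2 + 3*x - 1 + pi/6) + 3*cos(x^3 - 3*x^2 + 3*x - 1 + pi/6)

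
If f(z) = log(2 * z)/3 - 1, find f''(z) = -1/(3*z^2)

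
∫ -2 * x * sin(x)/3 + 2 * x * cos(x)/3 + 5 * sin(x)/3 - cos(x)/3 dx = sqrt(2)*(2*x - 3)*sin(x + pi/4)/3 + C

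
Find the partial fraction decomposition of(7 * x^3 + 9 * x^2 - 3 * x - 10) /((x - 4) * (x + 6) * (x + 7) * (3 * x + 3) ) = 1949/(198*(x + 7)) - 118/(15*(x + 6)) + 1/(90*(x + 1)) + 19/(55*(x - 4))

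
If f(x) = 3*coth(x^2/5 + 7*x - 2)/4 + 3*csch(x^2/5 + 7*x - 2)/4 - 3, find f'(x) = -(6*x*cosh(x^2/5 + 7*x - 2) + 6*x + 105*cosh(x^2/5 + 7*x - 2) + 105)/(20*sinh(x^2/5 + 7*x - 2)^2)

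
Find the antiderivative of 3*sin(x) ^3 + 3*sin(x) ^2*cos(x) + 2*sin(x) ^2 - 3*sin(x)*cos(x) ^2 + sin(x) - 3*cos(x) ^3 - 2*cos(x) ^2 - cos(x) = -sin(2*x) - 5*sqrt(2)*sin(x + pi/4)/2 + sqrt(2)*cos(3*x + pi/4)/2 + C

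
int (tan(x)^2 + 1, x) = tan(x) + C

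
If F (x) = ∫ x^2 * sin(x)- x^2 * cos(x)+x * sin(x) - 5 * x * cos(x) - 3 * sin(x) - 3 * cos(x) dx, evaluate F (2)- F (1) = -10*sin(2) + 4*cos(1) + 4*sin(1) - 10*cos(2)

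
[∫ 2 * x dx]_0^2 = 4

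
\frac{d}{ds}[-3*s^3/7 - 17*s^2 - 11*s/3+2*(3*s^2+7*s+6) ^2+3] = 72*s^3 + 1755*s^2/7 + 306*s + 493/3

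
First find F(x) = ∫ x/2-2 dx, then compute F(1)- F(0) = -7/4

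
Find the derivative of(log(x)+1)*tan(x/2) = (x*log(x) + x + sin(x))/(x*(cos(x) + 1))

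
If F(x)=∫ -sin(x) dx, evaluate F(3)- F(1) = cos(3) - cos(1)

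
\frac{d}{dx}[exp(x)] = exp(x)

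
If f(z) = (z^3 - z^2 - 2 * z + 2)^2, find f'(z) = 6*z^5 - 10*z^4 - 12*z^3 + 24*z^2 - 8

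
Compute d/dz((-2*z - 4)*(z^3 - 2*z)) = -8*z^3 - 12*z^2 + 8*z + 8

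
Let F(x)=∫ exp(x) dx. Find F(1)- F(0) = -1 + E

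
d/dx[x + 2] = 1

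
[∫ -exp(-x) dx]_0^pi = -1 + exp(-pi)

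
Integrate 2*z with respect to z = z^2 + C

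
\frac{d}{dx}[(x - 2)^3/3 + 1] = x^2 - 4*x + 4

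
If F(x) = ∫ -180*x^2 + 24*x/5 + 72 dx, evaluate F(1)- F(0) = 72/5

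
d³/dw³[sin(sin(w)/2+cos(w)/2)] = (2*sqrt(2)*sin(w)*cos(w)*cos(sqrt(2)*sin(w + pi/4)/2) + 12*sin(sqrt(2)*sin(w + pi/4)/2)*sin(w + pi/4) - 5*sqrt(2)*cos(sqrt(2)*sin(w + pi/4)/2))*cos(w + pi/4)/8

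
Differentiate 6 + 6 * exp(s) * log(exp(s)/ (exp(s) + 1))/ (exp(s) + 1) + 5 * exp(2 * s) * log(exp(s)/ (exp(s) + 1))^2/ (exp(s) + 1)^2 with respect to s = (10*(s - log(exp(s) + 1))^2*exp(2*s) + 16*(s - log(exp(s) + 1))*exp(2*s) + 6*(s - log(exp(s) + 1))*exp(s) + 6*exp(2*s) + 6*exp(s))/(exp(3*s) + 3*exp(2*s) + 3*exp(s) + 1)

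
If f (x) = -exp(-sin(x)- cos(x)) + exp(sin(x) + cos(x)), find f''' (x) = 2*(-3*exp(2*sin(x) + 2*cos(x))*sin(x + pi/4) - sqrt(2)*exp(2*sin(x))*exp(2*cos(x))*sin(x)*cos(x) - sqrt(2)*sin(x)*cos(x) + 3*sin(x + pi/4))*exp(-sqrt(2)*sin(x + pi/4))*cos(x + pi/4)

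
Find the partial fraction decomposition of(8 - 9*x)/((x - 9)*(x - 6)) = 46/(3*(x - 6)) - 73/(3*(x - 9))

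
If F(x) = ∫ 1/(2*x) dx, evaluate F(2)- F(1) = log(2)/2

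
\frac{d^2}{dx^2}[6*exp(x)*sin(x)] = 12*exp(x)*cos(x)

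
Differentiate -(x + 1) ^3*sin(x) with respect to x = -(x + 1)^2*(x*cos(x) + 3*sin(x) + cos(x))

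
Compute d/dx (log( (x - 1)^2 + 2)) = (2*x - 2)/(x^2 - 2*x + 3)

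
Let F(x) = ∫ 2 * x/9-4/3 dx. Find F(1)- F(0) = -11/9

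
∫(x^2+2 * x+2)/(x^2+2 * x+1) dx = x*(x + 2)/(x + 1) + C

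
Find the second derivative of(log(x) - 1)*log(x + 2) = (-x^2*log(x) - x^2*log(x + 2) + 3*x^2 - 4*x*log(x + 2) + 4*x - 4*log(x + 2))/(x^4 + 4*x^3 + 4*x^2)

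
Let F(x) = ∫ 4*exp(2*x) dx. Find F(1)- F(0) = -2 + 2*exp(2)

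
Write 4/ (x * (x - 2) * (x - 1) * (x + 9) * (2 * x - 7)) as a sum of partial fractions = 64/(2625*(2*x - 7)) + 2/(12375*(x + 9)) + 2/(25*(x - 1)) - 2/(33*(x - 2)) - 2/(63*x)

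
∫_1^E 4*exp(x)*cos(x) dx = 2*sqrt(2)*(exp(E)*sin(pi/4 + E) - E*sin(pi/4 + 1))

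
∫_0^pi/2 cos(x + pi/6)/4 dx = -1/8 + sqrt(3)/8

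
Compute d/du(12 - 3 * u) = -3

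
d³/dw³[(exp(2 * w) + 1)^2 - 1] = 64*exp(4*w) + 16*exp(2*w)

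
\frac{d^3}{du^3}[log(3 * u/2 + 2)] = 54/(27*u^3 + 108*u^2 + 144*u + 64)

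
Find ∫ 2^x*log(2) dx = 2^x + C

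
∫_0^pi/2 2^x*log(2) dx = -1 + 2^(pi/2)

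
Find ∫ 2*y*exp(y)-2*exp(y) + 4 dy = 2*(y - 2)*(exp(y) + 2) + C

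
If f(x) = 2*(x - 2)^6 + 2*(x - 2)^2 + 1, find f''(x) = 60*x^4 - 480*x^3 + 1440*x^2 - 1920*x + 964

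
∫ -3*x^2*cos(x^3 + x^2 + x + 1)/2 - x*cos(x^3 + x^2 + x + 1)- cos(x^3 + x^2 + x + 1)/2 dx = -sin(x^3 + x^2 + x + 1)/2 + C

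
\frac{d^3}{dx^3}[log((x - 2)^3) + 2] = 6/(x^3 - 6*x^2 + 12*x - 8)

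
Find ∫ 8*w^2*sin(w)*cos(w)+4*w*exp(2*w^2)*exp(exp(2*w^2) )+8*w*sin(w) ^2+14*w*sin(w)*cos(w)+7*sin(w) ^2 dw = w*(4*w + 7)*sin(w)^2 + exp(exp(2*w^2)) + C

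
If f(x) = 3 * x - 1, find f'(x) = 3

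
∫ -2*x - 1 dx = -x^2 - x + C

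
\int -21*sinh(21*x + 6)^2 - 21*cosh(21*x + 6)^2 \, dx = -sinh(42*x + 12)/2 + C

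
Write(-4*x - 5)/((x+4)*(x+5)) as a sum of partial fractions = -15/(x + 5) + 11/(x + 4)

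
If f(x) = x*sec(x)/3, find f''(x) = (-x + 2*x/cos(x)^2 + 2*sin(x)/cos(x))/(3*cos(x))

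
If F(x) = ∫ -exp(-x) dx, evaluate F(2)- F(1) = -exp(-1) + exp(-2)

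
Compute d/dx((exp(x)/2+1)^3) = 3*exp(3*x)/8 + 3*exp(2*x)/2 + 3*exp(x)/2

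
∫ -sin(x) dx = cos(x) + C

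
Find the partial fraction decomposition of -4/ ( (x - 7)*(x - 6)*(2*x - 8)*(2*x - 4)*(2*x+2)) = -1/(1680*(x + 1)) + 1/(240*(x - 2)) - 1/(120*(x - 4)) + 1/(112*(x - 6)) - 1/(240*(x - 7))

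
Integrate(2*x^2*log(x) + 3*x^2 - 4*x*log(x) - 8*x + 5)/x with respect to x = ((x - 2)^2 + 1)*(log(x) + 1) + C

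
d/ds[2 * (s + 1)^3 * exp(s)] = 2*s^3*exp(s) + 12*s^2*exp(s) + 18*s*exp(s) + 8*exp(s)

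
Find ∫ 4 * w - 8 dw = 2*w^2 - 8*w + C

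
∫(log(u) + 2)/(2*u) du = (log(u) + 2)^2/4 + C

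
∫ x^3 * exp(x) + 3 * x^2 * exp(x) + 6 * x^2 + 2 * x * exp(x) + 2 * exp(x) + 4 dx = x*(x^2 + 2)*(exp(x) + 2) + C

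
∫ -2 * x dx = -x^2 + C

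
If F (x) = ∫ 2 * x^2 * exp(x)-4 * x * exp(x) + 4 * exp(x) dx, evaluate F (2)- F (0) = -12 + 4*exp(2)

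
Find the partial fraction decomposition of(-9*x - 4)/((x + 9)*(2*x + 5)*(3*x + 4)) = 72/(161*(3*x + 4)) - 74/(91*(2*x + 5)) + 77/(299*(x + 9))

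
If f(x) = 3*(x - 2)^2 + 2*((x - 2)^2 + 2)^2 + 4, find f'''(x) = 48*x - 96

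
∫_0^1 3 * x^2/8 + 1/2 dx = 5/8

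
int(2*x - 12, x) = x^2 - 12*x + C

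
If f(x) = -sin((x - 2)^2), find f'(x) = 2*(2 - x)*cos(x^2 - 4*x + 4)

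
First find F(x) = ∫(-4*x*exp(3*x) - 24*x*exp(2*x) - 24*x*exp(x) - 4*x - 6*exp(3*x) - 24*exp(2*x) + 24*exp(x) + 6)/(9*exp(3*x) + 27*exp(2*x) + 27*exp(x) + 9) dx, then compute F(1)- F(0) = -2*(1/3 + E/(1 + E))^2 + 1/6 + 2*E/(1 + E)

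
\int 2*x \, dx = x^2 + C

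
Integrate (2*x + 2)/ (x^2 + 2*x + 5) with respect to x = log((x + 1)^2 + 4) + C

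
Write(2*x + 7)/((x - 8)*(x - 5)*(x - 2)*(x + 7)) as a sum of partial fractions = 7/(1620*(x + 7)) + 11/(162*(x - 2)) - 17/(108*(x - 5)) + 23/(270*(x - 8))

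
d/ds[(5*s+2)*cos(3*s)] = -15*s*sin(3*s) - 6*sin(3*s) + 5*cos(3*s)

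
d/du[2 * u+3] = 2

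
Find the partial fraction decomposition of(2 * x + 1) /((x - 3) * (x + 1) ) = 1/(4*(x + 1)) + 7/(4*(x - 3))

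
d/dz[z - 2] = 1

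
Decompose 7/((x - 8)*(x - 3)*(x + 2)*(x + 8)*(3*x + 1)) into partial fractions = 567/(28750*(3*x + 1)) + 7/(24288*(x + 8)) - 7/(1500*(x + 2)) - 7/(2750*(x - 3)) + 7/(20000*(x - 8))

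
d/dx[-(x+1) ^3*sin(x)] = -(x + 1)^2*(x*cos(x) + 3*sin(x) + cos(x))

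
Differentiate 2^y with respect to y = 2^y*log(2)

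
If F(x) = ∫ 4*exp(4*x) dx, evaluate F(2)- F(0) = -1 + exp(8)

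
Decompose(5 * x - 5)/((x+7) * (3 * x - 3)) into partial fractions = 5/(3*(x + 7))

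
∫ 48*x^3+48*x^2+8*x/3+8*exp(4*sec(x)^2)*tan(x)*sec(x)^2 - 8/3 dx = 12*x^4 + 16*x^3 + 4*x^2/3 - 8*x/3 + exp(4/cos(x)^2) + C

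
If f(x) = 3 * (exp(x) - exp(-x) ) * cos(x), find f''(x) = -6*(exp(2*x) + 1)*exp(-x)*sin(x)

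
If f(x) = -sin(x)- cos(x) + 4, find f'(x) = sin(x) - cos(x)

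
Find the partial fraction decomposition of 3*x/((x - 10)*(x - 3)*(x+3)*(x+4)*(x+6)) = -1/(48*(x + 6)) + 3/(49*(x + 4)) - 1/(26*(x + 3)) - 1/(294*(x - 3)) + 15/(10192*(x - 10))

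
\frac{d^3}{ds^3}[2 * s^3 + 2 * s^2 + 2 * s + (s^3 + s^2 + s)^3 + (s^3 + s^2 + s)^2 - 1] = 504*s^6 + 1008*s^5 + 1260*s^4 + 960*s^3 + 480*s^2 + 144*s + 30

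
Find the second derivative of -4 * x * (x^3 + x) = -48*x^2 - 8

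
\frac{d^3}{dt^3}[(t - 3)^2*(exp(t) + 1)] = t^2*exp(t) - 3*exp(t)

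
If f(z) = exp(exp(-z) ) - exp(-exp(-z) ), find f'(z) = (-exp(2*exp(-z)) - 1)*exp(-z - exp(-z))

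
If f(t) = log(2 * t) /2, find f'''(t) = t^(-3)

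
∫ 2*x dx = x^2 + C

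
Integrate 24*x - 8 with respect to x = 12*x^2 - 8*x + C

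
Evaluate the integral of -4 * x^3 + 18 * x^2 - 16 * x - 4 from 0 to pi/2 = (-2 + (-2 + pi/2)^2)*(-pi^2/4 + 2 + pi) - 4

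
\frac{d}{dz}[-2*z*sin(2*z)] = -4*z*cos(2*z) - 2*sin(2*z)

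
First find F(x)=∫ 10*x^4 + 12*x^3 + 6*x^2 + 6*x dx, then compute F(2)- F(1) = 130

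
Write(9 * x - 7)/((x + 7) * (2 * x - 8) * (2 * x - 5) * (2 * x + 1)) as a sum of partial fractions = -23/(702*(2*x + 1)) - 31/(342*(2*x - 5)) + 35/(2717*(x + 7)) + 29/(594*(x - 4))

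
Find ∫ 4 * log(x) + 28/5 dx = 4*x*(5*log(x) + 2)/5 + C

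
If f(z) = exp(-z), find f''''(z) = exp(-z)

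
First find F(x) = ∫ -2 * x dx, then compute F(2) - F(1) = -3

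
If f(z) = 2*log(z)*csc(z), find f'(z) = (-2*z*log(z)*cot(z)*csc(z) + 2*csc(z))/z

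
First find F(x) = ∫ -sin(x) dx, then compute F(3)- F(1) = cos(3) - cos(1)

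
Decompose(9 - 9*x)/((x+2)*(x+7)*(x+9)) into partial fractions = 45/(7*(x + 9)) - 36/(5*(x + 7)) + 27/(35*(x + 2))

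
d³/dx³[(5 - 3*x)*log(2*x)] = (3*x + 10)/x^3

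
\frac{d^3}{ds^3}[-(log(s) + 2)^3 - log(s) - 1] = (-6*log(s)^2 - 6*log(s) + 4)/s^3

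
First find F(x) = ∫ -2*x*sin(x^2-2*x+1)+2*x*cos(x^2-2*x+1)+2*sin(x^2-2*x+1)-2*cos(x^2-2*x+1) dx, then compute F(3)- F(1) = -1 + sin(4) + cos(4)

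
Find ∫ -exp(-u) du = exp(-u) + C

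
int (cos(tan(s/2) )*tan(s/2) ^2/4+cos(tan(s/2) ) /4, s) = sin(tan(s/2))/2 + C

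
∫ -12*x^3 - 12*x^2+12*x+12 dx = -3*x^4 - 4*x^3 + 6*x^2 + 12*x + C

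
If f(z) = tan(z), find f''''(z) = 24*tan(z)^5 + 40*tan(z)^3 + 16*tan(z)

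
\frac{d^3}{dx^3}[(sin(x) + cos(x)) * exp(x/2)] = -(9*sin(x) + 13*cos(x))*exp(x/2)/8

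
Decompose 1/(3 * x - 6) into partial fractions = 1/(3*(x - 2))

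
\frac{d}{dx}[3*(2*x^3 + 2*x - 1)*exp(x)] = 6*x^3*exp(x) + 18*x^2*exp(x) + 6*x*exp(x) + 3*exp(x)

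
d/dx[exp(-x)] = -exp(-x)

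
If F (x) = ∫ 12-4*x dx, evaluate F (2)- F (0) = 16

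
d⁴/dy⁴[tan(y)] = 24*tan(y)^5 + 40*tan(y)^3 + 16*tan(y)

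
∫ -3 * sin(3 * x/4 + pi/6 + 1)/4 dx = cos(3*x/4 + pi/6 + 1) + C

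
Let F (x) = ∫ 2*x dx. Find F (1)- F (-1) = 0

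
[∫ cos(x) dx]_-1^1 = 2*sin(1)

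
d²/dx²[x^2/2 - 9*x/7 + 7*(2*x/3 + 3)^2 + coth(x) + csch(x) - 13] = 65/9 + 1/sinh(x) + 2*cosh(x)/sinh(x)^3 + 2/sinh(x)^3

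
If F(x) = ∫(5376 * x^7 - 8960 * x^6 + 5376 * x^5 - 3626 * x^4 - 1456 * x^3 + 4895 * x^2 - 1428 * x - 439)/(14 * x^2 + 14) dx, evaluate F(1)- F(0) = -285/14 + log(2)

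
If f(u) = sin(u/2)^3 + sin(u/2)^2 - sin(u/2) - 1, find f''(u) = sin(u/2)/16 + 9*sin(3*u/2)/16 + cos(u)/2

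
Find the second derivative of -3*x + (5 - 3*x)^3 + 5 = 270 - 162*x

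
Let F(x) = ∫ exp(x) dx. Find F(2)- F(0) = -1 + exp(2)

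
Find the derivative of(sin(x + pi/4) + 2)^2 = cos(2*x) + 4*cos(x + pi/4)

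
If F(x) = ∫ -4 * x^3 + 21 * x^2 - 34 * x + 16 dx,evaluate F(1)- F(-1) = 46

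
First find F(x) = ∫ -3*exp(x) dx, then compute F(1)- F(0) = 3 - 3*E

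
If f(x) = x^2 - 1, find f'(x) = 2*x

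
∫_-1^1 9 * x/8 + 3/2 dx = 3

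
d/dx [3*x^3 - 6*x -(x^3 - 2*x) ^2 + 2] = -6*x^5 + 16*x^3 + 9*x^2 - 8*x - 6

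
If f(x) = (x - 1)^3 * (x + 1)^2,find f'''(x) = 60*x^2 - 24*x - 12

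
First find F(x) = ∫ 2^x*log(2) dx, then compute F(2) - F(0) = 3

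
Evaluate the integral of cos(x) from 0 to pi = 0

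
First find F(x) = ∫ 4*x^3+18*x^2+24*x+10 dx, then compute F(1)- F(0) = 29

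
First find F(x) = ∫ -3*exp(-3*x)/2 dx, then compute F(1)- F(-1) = -exp(3)/2 + exp(-3)/2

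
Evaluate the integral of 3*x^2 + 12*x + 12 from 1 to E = -27 + (2 + E)^3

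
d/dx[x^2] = 2*x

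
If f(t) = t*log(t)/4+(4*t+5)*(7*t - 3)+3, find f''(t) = (224*t + 1)/(4*t)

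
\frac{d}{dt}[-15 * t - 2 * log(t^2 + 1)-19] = (-15*t^2 - 4*t - 15)/(t^2 + 1)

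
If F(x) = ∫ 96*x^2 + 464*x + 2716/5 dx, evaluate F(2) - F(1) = 7316/5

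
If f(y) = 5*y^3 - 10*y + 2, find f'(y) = 15*y^2 - 10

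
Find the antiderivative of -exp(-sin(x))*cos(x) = exp(-sin(x)) + C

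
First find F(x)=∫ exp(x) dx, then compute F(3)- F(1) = -E + exp(3)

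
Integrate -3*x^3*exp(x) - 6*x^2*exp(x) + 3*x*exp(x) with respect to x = 3*(-x^3 + x^2 - x + 1)*exp(x) + C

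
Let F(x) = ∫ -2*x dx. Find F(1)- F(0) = -1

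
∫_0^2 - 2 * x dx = -4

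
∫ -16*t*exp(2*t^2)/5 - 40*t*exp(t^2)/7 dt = 4*(-7*exp(t^2) - 25)*exp(t^2)/35 + C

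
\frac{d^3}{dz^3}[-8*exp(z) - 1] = -8*exp(z)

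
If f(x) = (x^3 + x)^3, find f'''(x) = 504*x^6 + 630*x^4 + 180*x^2 + 6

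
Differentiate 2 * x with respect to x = 2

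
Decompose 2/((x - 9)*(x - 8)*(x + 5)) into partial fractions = 1/(91*(x + 5)) - 2/(13*(x - 8)) + 1/(7*(x - 9))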